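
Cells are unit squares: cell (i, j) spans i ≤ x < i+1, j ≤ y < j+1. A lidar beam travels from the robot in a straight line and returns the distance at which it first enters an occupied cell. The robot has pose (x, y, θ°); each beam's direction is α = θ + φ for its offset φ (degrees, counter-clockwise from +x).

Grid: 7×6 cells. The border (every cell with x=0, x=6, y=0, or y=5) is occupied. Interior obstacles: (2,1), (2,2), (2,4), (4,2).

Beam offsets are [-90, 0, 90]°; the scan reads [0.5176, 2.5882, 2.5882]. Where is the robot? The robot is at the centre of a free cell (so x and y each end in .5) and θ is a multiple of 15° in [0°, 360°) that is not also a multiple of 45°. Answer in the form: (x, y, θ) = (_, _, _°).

(x, y, θ) = (3.5, 1.5, 15°)

Enumerate (i+0.5, j+0.5, θ) over the 16 free cells and 16 admissible headings. For each, cast all 3 beams and compare to the given ranges.
  (5.5, 4.5, 345°): beam 1 = 1.9319 ≠ 0.5176 ✗
  (3.5, 1.5, 345°): beam 2 = 1.9319 ≠ 2.5882 ✗
  (5.5, 1.5, 210°): beam 1 = 1.0000 ≠ 0.5176 ✗
  …
  (3.5, 1.5, 15°): r_1=0.5176, r_2=2.5882, r_3=2.5882 — all match ✓
No second candidate reproduces the full scan.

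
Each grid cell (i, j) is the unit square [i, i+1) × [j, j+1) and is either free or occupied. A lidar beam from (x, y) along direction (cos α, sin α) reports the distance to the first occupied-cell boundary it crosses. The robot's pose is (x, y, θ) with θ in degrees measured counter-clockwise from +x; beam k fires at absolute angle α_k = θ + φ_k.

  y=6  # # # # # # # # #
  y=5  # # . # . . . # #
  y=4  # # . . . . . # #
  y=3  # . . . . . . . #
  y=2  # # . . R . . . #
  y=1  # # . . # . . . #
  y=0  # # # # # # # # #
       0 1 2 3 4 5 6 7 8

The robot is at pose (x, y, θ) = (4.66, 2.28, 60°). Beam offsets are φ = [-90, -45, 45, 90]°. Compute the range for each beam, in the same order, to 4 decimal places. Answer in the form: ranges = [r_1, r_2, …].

ranges = [2.5600, 3.4578, 2.8160, 3.4400]

beam 1: φ=-90°, α=330°
  cosα=0.8660 sinα=-0.5000 | (4,2) | tMaxX 0.3926 tMaxY 0.5600 | tΔX 1.1547 tΔY 2.0000
    t=0.3926 [x] (5,2)
    t=0.5600 [y] (5,1)
    t=1.5473 [x] (6,1)
    t=2.5600 [y] (6,0) — stop
  → r_1 = 2.5600
beam 2: φ=-45°, α=15°
  cosα=0.9659 sinα=0.2588 | (4,2) | tMaxX 0.3520 tMaxY 2.7819 | tΔX 1.0353 tΔY 3.8637
    t=0.3520 [x] (5,2)
    t=1.3873 [x] (6,2)
    t=2.4225 [x] (7,2)
    t=2.7819 [y] (7,3)
    t=3.4578 [x] (8,3) — stop
  → r_2 = 3.4578
beam 3: φ=45°, α=105°
  cosα=-0.2588 sinα=0.9659 | (4,2) | tMaxX 2.5500 tMaxY 0.7454 | tΔX 3.8637 tΔY 1.0353
    t=0.7454 [y] (4,3)
    t=1.7807 [y] (4,4)
    t=2.5500 [x] (3,4)
    t=2.8160 [y] (3,5) — stop
  → r_3 = 2.8160
beam 4: φ=90°, α=150°
  cosα=-0.8660 sinα=0.5000 | (4,2) | tMaxX 0.7621 tMaxY 1.4400 | tΔX 1.1547 tΔY 2.0000
    t=0.7621 [x] (3,2)
    t=1.4400 [y] (3,3)
    t=1.9168 [x] (2,3)
    t=3.0715 [x] (1,3)
    t=3.4400 [y] (1,4) — stop
  → r_4 = 3.4400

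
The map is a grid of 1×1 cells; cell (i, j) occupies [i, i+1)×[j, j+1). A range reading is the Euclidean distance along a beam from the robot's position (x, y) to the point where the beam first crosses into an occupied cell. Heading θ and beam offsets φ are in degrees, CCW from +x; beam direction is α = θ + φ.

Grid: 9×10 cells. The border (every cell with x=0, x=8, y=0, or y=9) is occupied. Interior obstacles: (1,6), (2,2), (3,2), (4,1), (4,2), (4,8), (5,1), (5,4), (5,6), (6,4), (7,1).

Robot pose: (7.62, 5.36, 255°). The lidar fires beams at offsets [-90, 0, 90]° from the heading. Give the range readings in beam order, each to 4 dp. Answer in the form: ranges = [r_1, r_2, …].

beam 1: φ=-90°, α=165°
  d=(-0.9659,0.2588)  start (7,5)  tX=0.6419 tY=2.4728  stride 1/|dx|=1.0353 1/|dy|=3.8637
    cross x-line → (6,5), t=0.6419
    cross x-line → (5,5), t=1.6771
    cross y-line → (5,6), t=2.4728 (wall)
  → r_1 = 2.4728
beam 2: φ=0°, α=255°
  d=(-0.2588,-0.9659)  start (7,5)  tX=2.3955 tY=0.3727  stride 1/|dx|=3.8637 1/|dy|=1.0353
    cross y-line → (7,4), t=0.3727
    cross y-line → (7,3), t=1.4080
    cross x-line → (6,3), t=2.3955
    cross y-line → (6,2), t=2.4433
    cross y-line → (6,1), t=3.4785
    cross y-line → (6,0), t=4.5138 (wall)
  → r_2 = 4.5138
beam 3: φ=90°, α=345°
  d=(0.9659,-0.2588)  start (7,5)  tX=0.3934 tY=1.3909  stride 1/|dx|=1.0353 1/|dy|=3.8637
    cross x-line → (8,5), t=0.3934 (wall)
  → r_3 = 0.3934

ranges = [2.4728, 4.5138, 0.3934]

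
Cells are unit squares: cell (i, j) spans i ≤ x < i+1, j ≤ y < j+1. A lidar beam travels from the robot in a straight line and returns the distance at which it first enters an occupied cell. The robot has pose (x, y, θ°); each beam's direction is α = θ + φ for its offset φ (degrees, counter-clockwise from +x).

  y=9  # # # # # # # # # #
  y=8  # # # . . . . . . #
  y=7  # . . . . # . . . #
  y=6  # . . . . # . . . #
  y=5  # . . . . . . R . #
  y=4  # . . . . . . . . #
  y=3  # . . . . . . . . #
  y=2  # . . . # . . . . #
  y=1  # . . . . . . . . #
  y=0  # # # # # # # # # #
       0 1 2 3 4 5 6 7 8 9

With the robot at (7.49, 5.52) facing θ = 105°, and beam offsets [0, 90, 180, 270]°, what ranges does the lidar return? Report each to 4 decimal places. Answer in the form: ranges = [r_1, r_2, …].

beam 1: φ=0°, α=105°
  direction (-0.2588, 0.9659); cell (7,5); t to first gridline: x 1.8932, y 0.4969 (then +3.8637 / +1.0353)
    (7,6) via y @ 0.4969
    (7,7) via y @ 1.5322
    (6,7) via x @ 1.8932
    (6,8) via y @ 2.5675
    (6,9) via y @ 3.6028  # hit
  → r_1 = 3.6028
beam 2: φ=90°, α=195°
  direction (-0.9659, -0.2588); cell (7,5); t to first gridline: x 0.5073, y 2.0091 (then +1.0353 / +3.8637)
    (6,5) via x @ 0.5073
    (5,5) via x @ 1.5426
    (5,4) via y @ 2.0091
    (4,4) via x @ 2.5778
    (3,4) via x @ 3.6131
    (2,4) via x @ 4.6484
    (1,4) via x @ 5.6837
    (1,3) via y @ 5.8728
    (0,3) via x @ 6.7189  # hit
  → r_2 = 6.7189
beam 3: φ=180°, α=285°
  direction (0.2588, -0.9659); cell (7,5); t to first gridline: x 1.9705, y 0.5383 (then +3.8637 / +1.0353)
    (7,4) via y @ 0.5383
    (7,3) via y @ 1.5736
    (8,3) via x @ 1.9705
    (8,2) via y @ 2.6089
    (8,1) via y @ 3.6442
    (8,0) via y @ 4.6794  # hit
  → r_3 = 4.6794
beam 4: φ=270°, α=15°
  direction (0.9659, 0.2588); cell (7,5); t to first gridline: x 0.5280, y 1.8546 (then +1.0353 / +3.8637)
    (8,5) via x @ 0.5280
    (9,5) via x @ 1.5633  # hit
  → r_4 = 1.5633

ranges = [3.6028, 6.7189, 4.6794, 1.5633]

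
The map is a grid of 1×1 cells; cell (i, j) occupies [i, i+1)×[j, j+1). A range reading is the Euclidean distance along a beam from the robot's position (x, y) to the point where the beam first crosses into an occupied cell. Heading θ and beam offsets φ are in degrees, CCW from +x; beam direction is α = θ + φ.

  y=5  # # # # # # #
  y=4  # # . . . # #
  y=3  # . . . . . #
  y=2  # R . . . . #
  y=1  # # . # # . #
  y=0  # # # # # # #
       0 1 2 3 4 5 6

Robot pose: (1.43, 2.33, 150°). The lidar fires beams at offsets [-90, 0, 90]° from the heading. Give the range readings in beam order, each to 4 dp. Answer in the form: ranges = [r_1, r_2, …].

beam 1: φ=-90°, α=60°
  dir = (cos 60°, sin 60°) = (0.5000, 0.8660); from cell (1,2)
  next x-line at t=1.1400, next y-line at t=0.7736; Δt_x=2.0000, Δt_y=1.1547
    y: enter (1,3) at t=0.7736
    x: enter (2,3) at t=1.1400
    y: enter (2,4) at t=1.9283
    y: enter (2,5) at t=3.0831 ← occupied
  → r_1 = 3.0831
beam 2: φ=0°, α=150°
  dir = (cos 150°, sin 150°) = (-0.8660, 0.5000); from cell (1,2)
  next x-line at t=0.4965, next y-line at t=1.3400; Δt_x=1.1547, Δt_y=2.0000
    x: enter (0,2) at t=0.4965 ← occupied
  → r_2 = 0.4965
beam 3: φ=90°, α=240°
  dir = (cos 240°, sin 240°) = (-0.5000, -0.8660); from cell (1,2)
  next x-line at t=0.8600, next y-line at t=0.3811; Δt_x=2.0000, Δt_y=1.1547
    y: enter (1,1) at t=0.3811 ← occupied
  → r_3 = 0.3811

ranges = [3.0831, 0.4965, 0.3811]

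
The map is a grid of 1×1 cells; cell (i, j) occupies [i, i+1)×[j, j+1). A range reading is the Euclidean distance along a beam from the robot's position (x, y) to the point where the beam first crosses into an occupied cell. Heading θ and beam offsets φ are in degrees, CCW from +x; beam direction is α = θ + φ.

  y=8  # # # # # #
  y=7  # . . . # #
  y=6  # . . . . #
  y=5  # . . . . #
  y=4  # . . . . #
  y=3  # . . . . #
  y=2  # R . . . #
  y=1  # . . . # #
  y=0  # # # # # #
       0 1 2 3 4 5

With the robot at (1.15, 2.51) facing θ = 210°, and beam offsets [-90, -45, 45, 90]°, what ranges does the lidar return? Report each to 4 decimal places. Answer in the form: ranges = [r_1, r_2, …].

beam 1: φ=-90°, α=120°
  dir = (cos 120°, sin 120°) = (-0.5000, 0.8660); from cell (1,2)
  next x-line at t=0.3000, next y-line at t=0.5658; Δt_x=2.0000, Δt_y=1.1547
    x: enter (0,2) at t=0.3000 ← occupied
  → r_1 = 0.3000
beam 2: φ=-45°, α=165°
  dir = (cos 165°, sin 165°) = (-0.9659, 0.2588); from cell (1,2)
  next x-line at t=0.1553, next y-line at t=1.8932; Δt_x=1.0353, Δt_y=3.8637
    x: enter (0,2) at t=0.1553 ← occupied
  → r_2 = 0.1553
beam 3: φ=45°, α=255°
  dir = (cos 255°, sin 255°) = (-0.2588, -0.9659); from cell (1,2)
  next x-line at t=0.5796, next y-line at t=0.5280; Δt_x=3.8637, Δt_y=1.0353
    y: enter (1,1) at t=0.5280
    x: enter (0,1) at t=0.5796 ← occupied
  → r_3 = 0.5796
beam 4: φ=90°, α=300°
  dir = (cos 300°, sin 300°) = (0.5000, -0.8660); from cell (1,2)
  next x-line at t=1.7000, next y-line at t=0.5889; Δt_x=2.0000, Δt_y=1.1547
    y: enter (1,1) at t=0.5889
    x: enter (2,1) at t=1.7000
    y: enter (2,0) at t=1.7436 ← occupied
  → r_4 = 1.7436

ranges = [0.3000, 0.1553, 0.5796, 1.7436]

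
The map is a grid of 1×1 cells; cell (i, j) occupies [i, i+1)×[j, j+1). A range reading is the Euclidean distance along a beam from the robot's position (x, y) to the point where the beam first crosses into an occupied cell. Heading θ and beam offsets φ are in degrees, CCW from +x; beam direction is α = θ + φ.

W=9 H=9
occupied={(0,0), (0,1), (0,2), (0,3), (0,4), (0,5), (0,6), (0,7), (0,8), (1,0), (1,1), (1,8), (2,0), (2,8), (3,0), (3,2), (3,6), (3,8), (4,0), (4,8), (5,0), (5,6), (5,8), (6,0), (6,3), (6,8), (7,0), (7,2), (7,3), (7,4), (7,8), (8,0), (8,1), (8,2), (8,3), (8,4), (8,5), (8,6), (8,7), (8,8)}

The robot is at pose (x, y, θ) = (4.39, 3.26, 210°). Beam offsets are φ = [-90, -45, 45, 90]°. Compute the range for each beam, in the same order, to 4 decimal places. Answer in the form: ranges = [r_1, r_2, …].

ranges = [5.4733, 3.5096, 2.3397, 2.6096]

beam 1: φ=-90°, α=120°
  cosα=-0.5000 sinα=0.8660 | (4,3) | tMaxX 0.7800 tMaxY 0.8545 | tΔX 2.0000 tΔY 1.1547
    t=0.7800 [x] (3,3)
    t=0.8545 [y] (3,4)
    t=2.0092 [y] (3,5)
    t=2.7800 [x] (2,5)
    t=3.1639 [y] (2,6)
    t=4.3186 [y] (2,7)
    t=4.7800 [x] (1,7)
    t=5.4733 [y] (1,8) — stop
  → r_1 = 5.4733
beam 2: φ=-45°, α=165°
  cosα=-0.9659 sinα=0.2588 | (4,3) | tMaxX 0.4038 tMaxY 2.8591 | tΔX 1.0353 tΔY 3.8637
    t=0.4038 [x] (3,3)
    t=1.4390 [x] (2,3)
    t=2.4743 [x] (1,3)
    t=2.8591 [y] (1,4)
    t=3.5096 [x] (0,4) — stop
  → r_2 = 3.5096
beam 3: φ=45°, α=255°
  cosα=-0.2588 sinα=-0.9659 | (4,3) | tMaxX 1.5068 tMaxY 0.2692 | tΔX 3.8637 tΔY 1.0353
    t=0.2692 [y] (4,2)
    t=1.3044 [y] (4,1)
    t=1.5068 [x] (3,1)
    t=2.3397 [y] (3,0) — stop
  → r_3 = 2.3397
beam 4: φ=90°, α=300°
  cosα=0.5000 sinα=-0.8660 | (4,3) | tMaxX 1.2200 tMaxY 0.3002 | tΔX 2.0000 tΔY 1.1547
    t=0.3002 [y] (4,2)
    t=1.2200 [x] (5,2)
    t=1.4549 [y] (5,1)
    t=2.6096 [y] (5,0) — stop
  → r_4 = 2.6096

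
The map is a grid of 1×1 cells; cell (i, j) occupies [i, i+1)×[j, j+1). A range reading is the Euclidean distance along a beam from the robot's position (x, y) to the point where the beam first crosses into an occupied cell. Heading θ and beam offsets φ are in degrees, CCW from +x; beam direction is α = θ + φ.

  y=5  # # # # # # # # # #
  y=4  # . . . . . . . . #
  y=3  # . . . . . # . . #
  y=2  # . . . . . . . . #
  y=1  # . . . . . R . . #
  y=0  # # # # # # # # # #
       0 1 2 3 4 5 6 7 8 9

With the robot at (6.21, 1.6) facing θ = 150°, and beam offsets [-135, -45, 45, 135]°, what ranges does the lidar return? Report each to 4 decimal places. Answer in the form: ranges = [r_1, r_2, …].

ranges = [2.8884, 3.5199, 2.3182, 0.6212]

beam 1: φ=-135°, α=15°
  cosα=0.9659 sinα=0.2588 | (6,1) | tMaxX 0.8179 tMaxY 1.5455 | tΔX 1.0353 tΔY 3.8637
    t=0.8179 [x] (7,1)
    t=1.5455 [y] (7,2)
    t=1.8531 [x] (8,2)
    t=2.8884 [x] (9,2) — stop
  → r_1 = 2.8884
beam 2: φ=-45°, α=105°
  cosα=-0.2588 sinα=0.9659 | (6,1) | tMaxX 0.8114 tMaxY 0.4141 | tΔX 3.8637 tΔY 1.0353
    t=0.4141 [y] (6,2)
    t=0.8114 [x] (5,2)
    t=1.4494 [y] (5,3)
    t=2.4847 [y] (5,4)
    t=3.5199 [y] (5,5) — stop
  → r_2 = 3.5199
beam 3: φ=45°, α=195°
  cosα=-0.9659 sinα=-0.2588 | (6,1) | tMaxX 0.2174 tMaxY 2.3182 | tΔX 1.0353 tΔY 3.8637
    t=0.2174 [x] (5,1)
    t=1.2527 [x] (4,1)
    t=2.2880 [x] (3,1)
    t=2.3182 [y] (3,0) — stop
  → r_3 = 2.3182
beam 4: φ=135°, α=285°
  cosα=0.2588 sinα=-0.9659 | (6,1) | tMaxX 3.0523 tMaxY 0.6212 | tΔX 3.8637 tΔY 1.0353
    t=0.6212 [y] (6,0) — stop
  → r_4 = 0.6212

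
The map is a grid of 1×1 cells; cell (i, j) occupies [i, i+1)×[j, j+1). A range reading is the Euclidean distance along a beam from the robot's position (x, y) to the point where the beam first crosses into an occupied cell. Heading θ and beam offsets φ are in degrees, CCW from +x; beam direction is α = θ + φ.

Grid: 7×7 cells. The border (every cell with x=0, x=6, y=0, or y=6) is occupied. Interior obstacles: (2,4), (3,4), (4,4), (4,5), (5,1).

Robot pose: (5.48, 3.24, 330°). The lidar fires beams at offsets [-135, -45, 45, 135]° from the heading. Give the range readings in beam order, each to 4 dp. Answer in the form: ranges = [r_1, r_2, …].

ranges = [4.6380, 1.2837, 0.5383, 1.8546]

beam 1: φ=-135°, α=195°
  d=(-0.9659,-0.2588)  start (5,3)  tX=0.4969 tY=0.9273  stride 1/|dx|=1.0353 1/|dy|=3.8637
    cross x-line → (4,3), t=0.4969
    cross y-line → (4,2), t=0.9273
    cross x-line → (3,2), t=1.5322
    cross x-line → (2,2), t=2.5675
    cross x-line → (1,2), t=3.6028
    cross x-line → (0,2), t=4.6380 (wall)
  → r_1 = 4.6380
beam 2: φ=-45°, α=285°
  d=(0.2588,-0.9659)  start (5,3)  tX=2.0091 tY=0.2485  stride 1/|dx|=3.8637 1/|dy|=1.0353
    cross y-line → (5,2), t=0.2485
    cross y-line → (5,1), t=1.2837 (wall)
  → r_2 = 1.2837
beam 3: φ=45°, α=15°
  d=(0.9659,0.2588)  start (5,3)  tX=0.5383 tY=2.9364  stride 1/|dx|=1.0353 1/|dy|=3.8637
    cross x-line → (6,3), t=0.5383 (wall)
  → r_3 = 0.5383
beam 4: φ=135°, α=105°
  d=(-0.2588,0.9659)  start (5,3)  tX=1.8546 tY=0.7868  stride 1/|dx|=3.8637 1/|dy|=1.0353
    cross y-line → (5,4), t=0.7868
    cross y-line → (5,5), t=1.8221
    cross x-line → (4,5), t=1.8546 (wall)
  → r_4 = 1.8546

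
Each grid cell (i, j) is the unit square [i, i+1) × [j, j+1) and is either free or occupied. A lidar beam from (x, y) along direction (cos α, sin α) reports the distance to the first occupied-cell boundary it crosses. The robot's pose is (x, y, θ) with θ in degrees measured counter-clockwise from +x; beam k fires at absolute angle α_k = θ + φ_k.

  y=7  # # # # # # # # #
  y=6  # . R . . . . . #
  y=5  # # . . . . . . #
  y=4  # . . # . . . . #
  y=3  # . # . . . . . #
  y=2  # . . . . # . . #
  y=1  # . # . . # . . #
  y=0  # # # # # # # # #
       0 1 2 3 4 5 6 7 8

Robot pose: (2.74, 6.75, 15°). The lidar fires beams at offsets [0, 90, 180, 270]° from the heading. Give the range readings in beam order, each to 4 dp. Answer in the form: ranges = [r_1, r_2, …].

ranges = [0.9659, 0.2588, 1.8014, 1.8117]

beam 1: φ=0°, α=15°
  direction (0.9659, 0.2588); cell (2,6); t to first gridline: x 0.2692, y 0.9659 (then +1.0353 / +3.8637)
    (3,6) via x @ 0.2692
    (3,7) via y @ 0.9659  # hit
  → r_1 = 0.9659
beam 2: φ=90°, α=105°
  direction (-0.2588, 0.9659); cell (2,6); t to first gridline: x 2.8591, y 0.2588 (then +3.8637 / +1.0353)
    (2,7) via y @ 0.2588  # hit
  → r_2 = 0.2588
beam 3: φ=180°, α=195°
  direction (-0.9659, -0.2588); cell (2,6); t to first gridline: x 0.7661, y 2.8978 (then +1.0353 / +3.8637)
    (1,6) via x @ 0.7661
    (0,6) via x @ 1.8014  # hit
  → r_3 = 1.8014
beam 4: φ=270°, α=285°
  direction (0.2588, -0.9659); cell (2,6); t to first gridline: x 1.0046, y 0.7765 (then +3.8637 / +1.0353)
    (2,5) via y @ 0.7765
    (3,5) via x @ 1.0046
    (3,4) via y @ 1.8117  # hit
  → r_4 = 1.8117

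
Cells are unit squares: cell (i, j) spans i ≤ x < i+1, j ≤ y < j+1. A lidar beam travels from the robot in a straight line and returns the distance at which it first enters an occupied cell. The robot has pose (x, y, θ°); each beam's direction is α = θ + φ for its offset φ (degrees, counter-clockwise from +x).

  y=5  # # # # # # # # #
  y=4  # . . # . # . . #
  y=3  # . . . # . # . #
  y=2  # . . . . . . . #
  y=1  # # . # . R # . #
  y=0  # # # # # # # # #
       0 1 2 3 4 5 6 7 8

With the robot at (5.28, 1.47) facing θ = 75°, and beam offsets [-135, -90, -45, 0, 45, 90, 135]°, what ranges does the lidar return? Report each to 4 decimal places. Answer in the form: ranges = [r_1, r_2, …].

beam 1: φ=-135°, α=300°
  direction (0.5000, -0.8660); cell (5,1); t to first gridline: x 1.4400, y 0.5427 (then +2.0000 / +1.1547)
    (5,0) via y @ 0.5427  # hit
  → r_1 = 0.5427
beam 2: φ=-90°, α=345°
  direction (0.9659, -0.2588); cell (5,1); t to first gridline: x 0.7454, y 1.8159 (then +1.0353 / +3.8637)
    (6,1) via x @ 0.7454  # hit
  → r_2 = 0.7454
beam 3: φ=-45°, α=30°
  direction (0.8660, 0.5000); cell (5,1); t to first gridline: x 0.8314, y 1.0600 (then +1.1547 / +2.0000)
    (6,1) via x @ 0.8314  # hit
  → r_3 = 0.8314
beam 4: φ=0°, α=75°
  direction (0.2588, 0.9659); cell (5,1); t to first gridline: x 2.7819, y 0.5487 (then +3.8637 / +1.0353)
    (5,2) via y @ 0.5487
    (5,3) via y @ 1.5840
    (5,4) via y @ 2.6192  # hit
  → r_4 = 2.6192
beam 5: φ=45°, α=120°
  direction (-0.5000, 0.8660); cell (5,1); t to first gridline: x 0.5600, y 0.6120 (then +2.0000 / +1.1547)
    (4,1) via x @ 0.5600
    (4,2) via y @ 0.6120
    (4,3) via y @ 1.7667  # hit
  → r_5 = 1.7667
beam 6: φ=90°, α=165°
  direction (-0.9659, 0.2588); cell (5,1); t to first gridline: x 0.2899, y 2.0478 (then +1.0353 / +3.8637)
    (4,1) via x @ 0.2899
    (3,1) via x @ 1.3252  # hit
  → r_6 = 1.3252
beam 7: φ=135°, α=210°
  direction (-0.8660, -0.5000); cell (5,1); t to first gridline: x 0.3233, y 0.9400 (then +1.1547 / +2.0000)
    (4,1) via x @ 0.3233
    (4,0) via y @ 0.9400  # hit
  → r_7 = 0.9400

ranges = [0.5427, 0.7454, 0.8314, 2.6192, 1.7667, 1.3252, 0.9400]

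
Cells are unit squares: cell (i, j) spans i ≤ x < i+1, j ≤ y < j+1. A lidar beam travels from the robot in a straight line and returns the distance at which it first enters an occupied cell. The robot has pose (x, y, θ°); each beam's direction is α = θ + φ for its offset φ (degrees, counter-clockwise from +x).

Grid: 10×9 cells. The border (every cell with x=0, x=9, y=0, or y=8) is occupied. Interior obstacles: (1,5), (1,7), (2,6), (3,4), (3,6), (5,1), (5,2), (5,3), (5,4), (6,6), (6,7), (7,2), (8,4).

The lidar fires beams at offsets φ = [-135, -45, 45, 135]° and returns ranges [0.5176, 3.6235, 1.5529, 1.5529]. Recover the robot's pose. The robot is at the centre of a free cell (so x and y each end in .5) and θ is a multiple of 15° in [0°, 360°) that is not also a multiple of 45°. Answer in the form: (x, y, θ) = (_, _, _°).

(x, y, θ) = (7.5, 4.5, 120°)

Candidates: 43 free-cell centres × 16 headings = 688 poses. Raycast each; keep the one whose scan matches to 4 dp.
  (7.5, 5.5, 285°): beam 1 = 1.0000 ≠ 0.5176 ✗
  (6.5, 2.5, 330°): beam 2 = 1.5529 ≠ 3.6235 ✗
  (2.5, 7.5, 60°): beam 2 = 1.9319 ≠ 3.6235 ✗
  …
  (7.5, 4.5, 120°): r_1=0.5176, r_2=3.6235, r_3=1.5529, r_4=1.5529 — all match ✓
No second candidate reproduces the full scan.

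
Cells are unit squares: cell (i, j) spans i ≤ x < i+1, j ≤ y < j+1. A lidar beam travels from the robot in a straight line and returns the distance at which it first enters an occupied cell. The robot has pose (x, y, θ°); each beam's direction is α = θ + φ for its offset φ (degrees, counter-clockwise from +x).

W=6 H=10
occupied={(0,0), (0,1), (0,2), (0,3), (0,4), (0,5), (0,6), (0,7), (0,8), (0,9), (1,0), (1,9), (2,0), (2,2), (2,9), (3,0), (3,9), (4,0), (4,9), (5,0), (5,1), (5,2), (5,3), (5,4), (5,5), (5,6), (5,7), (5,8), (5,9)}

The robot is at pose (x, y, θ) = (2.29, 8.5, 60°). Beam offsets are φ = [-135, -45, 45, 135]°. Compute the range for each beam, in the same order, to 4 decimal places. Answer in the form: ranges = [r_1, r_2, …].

ranges = [7.7646, 1.9319, 0.5176, 1.3355]

beam 1: φ=-135°, α=285°
  direction (0.2588, -0.9659); cell (2,8); t to first gridline: x 2.7432, y 0.5176 (then +3.8637 / +1.0353)
    (2,7) via y @ 0.5176
    (2,6) via y @ 1.5529
    (2,5) via y @ 2.5882
    (3,5) via x @ 2.7432
    (3,4) via y @ 3.6235
    (3,3) via y @ 4.6587
    (3,2) via y @ 5.6940
    (4,2) via x @ 6.6069
    (4,1) via y @ 6.7293
    (4,0) via y @ 7.7646  # hit
  → r_1 = 7.7646
beam 2: φ=-45°, α=15°
  direction (0.9659, 0.2588); cell (2,8); t to first gridline: x 0.7350, y 1.9319 (then +1.0353 / +3.8637)
    (3,8) via x @ 0.7350
    (4,8) via x @ 1.7703
    (4,9) via y @ 1.9319  # hit
  → r_2 = 1.9319
beam 3: φ=45°, α=105°
  direction (-0.2588, 0.9659); cell (2,8); t to first gridline: x 1.1205, y 0.5176 (then +3.8637 / +1.0353)
    (2,9) via y @ 0.5176  # hit
  → r_3 = 0.5176
beam 4: φ=135°, α=195°
  direction (-0.9659, -0.2588); cell (2,8); t to first gridline: x 0.3002, y 1.9319 (then +1.0353 / +3.8637)
    (1,8) via x @ 0.3002
    (0,8) via x @ 1.3355  # hit
  → r_4 = 1.3355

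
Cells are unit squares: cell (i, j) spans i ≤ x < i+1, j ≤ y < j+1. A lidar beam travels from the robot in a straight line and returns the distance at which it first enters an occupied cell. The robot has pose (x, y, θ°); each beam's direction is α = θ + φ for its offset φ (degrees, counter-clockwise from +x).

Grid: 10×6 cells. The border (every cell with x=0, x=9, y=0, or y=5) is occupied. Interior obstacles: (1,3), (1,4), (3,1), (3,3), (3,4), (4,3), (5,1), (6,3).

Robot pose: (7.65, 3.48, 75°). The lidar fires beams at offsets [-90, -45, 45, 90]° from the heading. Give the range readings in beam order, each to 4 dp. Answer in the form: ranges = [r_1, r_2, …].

beam 1: φ=-90°, α=345°
  d=(0.9659,-0.2588)  start (7,3)  tX=0.3623 tY=1.8546  stride 1/|dx|=1.0353 1/|dy|=3.8637
    cross x-line → (8,3), t=0.3623
    cross x-line → (9,3), t=1.3976 (wall)
  → r_1 = 1.3976
beam 2: φ=-45°, α=30°
  d=(0.8660,0.5000)  start (7,3)  tX=0.4041 tY=1.0400  stride 1/|dx|=1.1547 1/|dy|=2.0000
    cross x-line → (8,3), t=0.4041
    cross y-line → (8,4), t=1.0400
    cross x-line → (9,4), t=1.5588 (wall)
  → r_2 = 1.5588
beam 3: φ=45°, α=120°
  d=(-0.5000,0.8660)  start (7,3)  tX=1.3000 tY=0.6004  stride 1/|dx|=2.0000 1/|dy|=1.1547
    cross y-line → (7,4), t=0.6004
    cross x-line → (6,4), t=1.3000
    cross y-line → (6,5), t=1.7551 (wall)
  → r_3 = 1.7551
beam 4: φ=90°, α=165°
  d=(-0.9659,0.2588)  start (7,3)  tX=0.6729 tY=2.0091  stride 1/|dx|=1.0353 1/|dy|=3.8637
    cross x-line → (6,3), t=0.6729 (wall)
  → r_4 = 0.6729

ranges = [1.3976, 1.5588, 1.7551, 0.6729]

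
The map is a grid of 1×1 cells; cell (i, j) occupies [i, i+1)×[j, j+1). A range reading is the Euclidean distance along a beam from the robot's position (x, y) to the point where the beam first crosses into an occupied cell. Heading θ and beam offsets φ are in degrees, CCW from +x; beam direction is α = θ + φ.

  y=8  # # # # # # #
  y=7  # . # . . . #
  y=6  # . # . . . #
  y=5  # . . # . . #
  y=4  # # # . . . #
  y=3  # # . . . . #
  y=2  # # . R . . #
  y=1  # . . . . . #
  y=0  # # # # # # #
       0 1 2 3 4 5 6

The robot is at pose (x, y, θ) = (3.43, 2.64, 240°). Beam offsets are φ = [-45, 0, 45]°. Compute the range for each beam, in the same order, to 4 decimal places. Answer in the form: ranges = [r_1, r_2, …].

ranges = [1.4804, 1.8937, 1.6979]

beam 1: φ=-45°, α=195°
  cosα=-0.9659 sinα=-0.2588 | (3,2) | tMaxX 0.4452 tMaxY 2.4728 | tΔX 1.0353 tΔY 3.8637
    t=0.4452 [x] (2,2)
    t=1.4804 [x] (1,2) — stop
  → r_1 = 1.4804
beam 2: φ=0°, α=240°
  cosα=-0.5000 sinα=-0.8660 | (3,2) | tMaxX 0.8600 tMaxY 0.7390 | tΔX 2.0000 tΔY 1.1547
    t=0.7390 [y] (3,1)
    t=0.8600 [x] (2,1)
    t=1.8937 [y] (2,0) — stop
  → r_2 = 1.8937
beam 3: φ=45°, α=285°
  cosα=0.2588 sinα=-0.9659 | (3,2) | tMaxX 2.2023 tMaxY 0.6626 | tΔX 3.8637 tΔY 1.0353
    t=0.6626 [y] (3,1)
    t=1.6979 [y] (3,0) — stop
  → r_3 = 1.6979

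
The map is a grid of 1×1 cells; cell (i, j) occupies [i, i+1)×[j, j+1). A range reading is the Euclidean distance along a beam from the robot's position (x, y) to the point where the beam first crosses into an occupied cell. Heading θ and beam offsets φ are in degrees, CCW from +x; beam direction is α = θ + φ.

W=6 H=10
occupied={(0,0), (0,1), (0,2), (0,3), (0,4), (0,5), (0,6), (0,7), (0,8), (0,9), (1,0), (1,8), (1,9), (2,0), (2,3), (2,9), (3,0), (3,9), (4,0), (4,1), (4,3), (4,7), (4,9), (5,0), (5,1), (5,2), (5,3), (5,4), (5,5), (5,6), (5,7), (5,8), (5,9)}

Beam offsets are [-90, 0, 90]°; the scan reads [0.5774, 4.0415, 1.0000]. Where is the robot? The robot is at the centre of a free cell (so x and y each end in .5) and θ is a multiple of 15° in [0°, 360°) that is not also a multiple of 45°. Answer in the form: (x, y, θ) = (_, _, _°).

(x, y, θ) = (4.5, 6.5, 210°)

Candidates: 27 free-cell centres × 16 headings = 432 poses. Raycast each; keep the one whose scan matches to 4 dp.
  (3.5, 3.5, 300°): beam 2 = 1.7321 ≠ 4.0415 ✗
  (1.5, 1.5, 60°): beam 1 = 1.0000 ≠ 0.5774 ✗
  (1.5, 7.5, 165°): beam 1 = 0.5176 ≠ 0.5774 ✗
  (2.5, 4.5, 240°): beam 1 = 1.7321 ≠ 0.5774 ✗
  …
  (4.5, 6.5, 210°): r_1=0.5774, r_2=4.0415, r_3=1.0000 — all match ✓
Unique over the lattice → pose = (4.5, 6.5, 210°).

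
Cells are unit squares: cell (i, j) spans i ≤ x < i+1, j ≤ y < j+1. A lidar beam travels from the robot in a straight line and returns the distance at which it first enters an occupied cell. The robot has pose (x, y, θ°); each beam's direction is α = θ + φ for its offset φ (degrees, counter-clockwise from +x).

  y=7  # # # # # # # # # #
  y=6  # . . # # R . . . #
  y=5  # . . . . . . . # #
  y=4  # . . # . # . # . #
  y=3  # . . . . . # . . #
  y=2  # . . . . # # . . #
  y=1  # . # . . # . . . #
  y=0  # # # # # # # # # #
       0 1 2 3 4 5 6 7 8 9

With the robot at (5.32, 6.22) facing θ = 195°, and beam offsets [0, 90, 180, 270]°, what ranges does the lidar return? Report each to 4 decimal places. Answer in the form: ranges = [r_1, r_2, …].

beam 1: φ=0°, α=195°
  cosα=-0.9659 sinα=-0.2588 | (5,6) | tMaxX 0.3313 tMaxY 0.8500 | tΔX 1.0353 tΔY 3.8637
    t=0.3313 [x] (4,6) — stop
  → r_1 = 0.3313
beam 2: φ=90°, α=285°
  cosα=0.2588 sinα=-0.9659 | (5,6) | tMaxX 2.6273 tMaxY 0.2278 | tΔX 3.8637 tΔY 1.0353
    t=0.2278 [y] (5,5)
    t=1.2630 [y] (5,4) — stop
  → r_2 = 1.2630
beam 3: φ=180°, α=15°
  cosα=0.9659 sinα=0.2588 | (5,6) | tMaxX 0.7040 tMaxY 3.0137 | tΔX 1.0353 tΔY 3.8637
    t=0.7040 [x] (6,6)
    t=1.7393 [x] (7,6)
    t=2.7745 [x] (8,6)
    t=3.0137 [y] (8,7) — stop
  → r_3 = 3.0137
beam 4: φ=270°, α=105°
  cosα=-0.2588 sinα=0.9659 | (5,6) | tMaxX 1.2364 tMaxY 0.8075 | tΔX 3.8637 tΔY 1.0353
    t=0.8075 [y] (5,7) — stop
  → r_4 = 0.8075

ranges = [0.3313, 1.2630, 3.0137, 0.8075]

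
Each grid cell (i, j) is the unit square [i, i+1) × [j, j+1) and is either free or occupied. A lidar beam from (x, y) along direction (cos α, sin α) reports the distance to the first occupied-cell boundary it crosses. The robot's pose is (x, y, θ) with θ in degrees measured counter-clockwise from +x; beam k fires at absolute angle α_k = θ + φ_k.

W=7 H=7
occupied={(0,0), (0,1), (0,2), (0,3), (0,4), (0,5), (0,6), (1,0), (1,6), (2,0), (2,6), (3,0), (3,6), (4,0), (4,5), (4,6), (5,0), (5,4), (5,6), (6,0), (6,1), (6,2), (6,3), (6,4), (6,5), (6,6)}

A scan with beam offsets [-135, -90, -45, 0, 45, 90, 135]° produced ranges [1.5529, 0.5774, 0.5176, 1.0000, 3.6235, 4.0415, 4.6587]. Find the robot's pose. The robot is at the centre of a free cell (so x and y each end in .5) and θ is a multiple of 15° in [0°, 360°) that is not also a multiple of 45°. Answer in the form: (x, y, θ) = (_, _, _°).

(x, y, θ) = (2.5, 1.5, 330°)

The pose lattice has 23·16 = 368 candidates. Test each by forward raycasting.
  (3.5, 1.5, 105°): beam 1 = 1.0000 ≠ 1.5529 ✗
  (5.5, 5.5, 120°): beam 1 = 0.5176 ≠ 1.5529 ✗
  (1.5, 4.5, 300°): beam 1 = 0.5176 ≠ 1.5529 ✗
  …
  (2.5, 1.5, 330°): r_1=1.5529, r_2=0.5774, r_3=0.5176, r_4=1.0000, r_5=3.6235, r_6=4.0415, r_7=4.6587 — all match ✓
Only this pose fits every beam.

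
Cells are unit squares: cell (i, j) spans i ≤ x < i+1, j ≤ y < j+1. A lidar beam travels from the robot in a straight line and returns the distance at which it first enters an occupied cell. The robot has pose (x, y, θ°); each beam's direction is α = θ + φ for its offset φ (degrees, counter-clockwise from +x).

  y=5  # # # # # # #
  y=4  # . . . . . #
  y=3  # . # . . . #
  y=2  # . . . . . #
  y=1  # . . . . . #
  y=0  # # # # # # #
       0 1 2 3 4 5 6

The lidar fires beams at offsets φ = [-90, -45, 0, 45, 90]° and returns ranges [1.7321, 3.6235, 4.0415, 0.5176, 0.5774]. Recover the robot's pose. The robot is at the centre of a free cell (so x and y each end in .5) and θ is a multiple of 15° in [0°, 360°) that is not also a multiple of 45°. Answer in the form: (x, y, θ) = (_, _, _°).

Enumerate (i+0.5, j+0.5, θ) over the 19 free cells and 16 admissible headings. For each, cast all 5 beams and compare to the given ranges.
  (4.5, 3.5, 240°): beam 1 = 3.0000 ≠ 1.7321 ✗
  (4.5, 3.5, 165°): beam 1 = 1.5529 ≠ 1.7321 ✗
  (2.5, 4.5, 330°): beam 1 = 0.5774 ≠ 1.7321 ✗
  (4.5, 1.5, 195°): beam 1 = 3.6235 ≠ 1.7321 ✗
  …
  (2.5, 2.5, 30°): r_1=1.7321, r_2=3.6235, r_3=4.0415, r_4=0.5176, r_5=0.5774 — all match ✓
Unique over the lattice → pose = (2.5, 2.5, 30°).

(x, y, θ) = (2.5, 2.5, 30°)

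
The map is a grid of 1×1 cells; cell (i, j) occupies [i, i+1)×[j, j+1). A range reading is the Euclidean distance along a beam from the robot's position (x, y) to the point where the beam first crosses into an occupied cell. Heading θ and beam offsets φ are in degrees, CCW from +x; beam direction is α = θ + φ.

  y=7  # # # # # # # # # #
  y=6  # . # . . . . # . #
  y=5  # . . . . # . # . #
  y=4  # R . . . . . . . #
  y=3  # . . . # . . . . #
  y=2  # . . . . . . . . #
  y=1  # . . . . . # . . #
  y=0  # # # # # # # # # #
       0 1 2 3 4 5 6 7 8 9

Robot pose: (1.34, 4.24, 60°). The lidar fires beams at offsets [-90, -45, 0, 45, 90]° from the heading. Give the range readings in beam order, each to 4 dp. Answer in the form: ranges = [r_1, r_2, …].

beam 1: φ=-90°, α=330°
  direction (0.8660, -0.5000); cell (1,4); t to first gridline: x 0.7621, y 0.4800 (then +1.1547 / +2.0000)
    (1,3) via y @ 0.4800
    (2,3) via x @ 0.7621
    (3,3) via x @ 1.9168
    (3,2) via y @ 2.4800
    (4,2) via x @ 3.0715
    (5,2) via x @ 4.2262
    (5,1) via y @ 4.4800
    (6,1) via x @ 5.3809  # hit
  → r_1 = 5.3809
beam 2: φ=-45°, α=15°
  direction (0.9659, 0.2588); cell (1,4); t to first gridline: x 0.6833, y 2.9364 (then +1.0353 / +3.8637)
    (2,4) via x @ 0.6833
    (3,4) via x @ 1.7186
    (4,4) via x @ 2.7538
    (4,5) via y @ 2.9364
    (5,5) via x @ 3.7891  # hit
  → r_2 = 3.7891
beam 3: φ=0°, α=60°
  direction (0.5000, 0.8660); cell (1,4); t to first gridline: x 1.3200, y 0.8776 (then +2.0000 / +1.1547)
    (1,5) via y @ 0.8776
    (2,5) via x @ 1.3200
    (2,6) via y @ 2.0323  # hit
  → r_3 = 2.0323
beam 4: φ=45°, α=105°
  direction (-0.2588, 0.9659); cell (1,4); t to first gridline: x 1.3137, y 0.7868 (then +3.8637 / +1.0353)
    (1,5) via y @ 0.7868
    (0,5) via x @ 1.3137  # hit
  → r_4 = 1.3137
beam 5: φ=90°, α=150°
  direction (-0.8660, 0.5000); cell (1,4); t to first gridline: x 0.3926, y 1.5200 (then +1.1547 / +2.0000)
    (0,4) via x @ 0.3926  # hit
  → r_5 = 0.3926

ranges = [5.3809, 3.7891, 2.0323, 1.3137, 0.3926]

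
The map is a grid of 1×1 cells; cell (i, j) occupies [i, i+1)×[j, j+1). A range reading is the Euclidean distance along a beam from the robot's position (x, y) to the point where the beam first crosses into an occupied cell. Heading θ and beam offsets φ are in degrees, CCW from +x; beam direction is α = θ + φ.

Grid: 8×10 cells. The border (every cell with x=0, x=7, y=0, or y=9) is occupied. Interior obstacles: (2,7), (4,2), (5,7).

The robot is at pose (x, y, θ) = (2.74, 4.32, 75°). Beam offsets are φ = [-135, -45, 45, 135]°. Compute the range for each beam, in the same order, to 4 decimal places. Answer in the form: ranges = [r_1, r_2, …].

beam 1: φ=-135°, α=300°
  dir = (cos 300°, sin 300°) = (0.5000, -0.8660); from cell (2,4)
  next x-line at t=0.5200, next y-line at t=0.3695; Δt_x=2.0000, Δt_y=1.1547
    y: enter (2,3) at t=0.3695
    x: enter (3,3) at t=0.5200
    y: enter (3,2) at t=1.5242
    x: enter (4,2) at t=2.5200 ← occupied
  → r_1 = 2.5200
beam 2: φ=-45°, α=30°
  dir = (cos 30°, sin 30°) = (0.8660, 0.5000); from cell (2,4)
  next x-line at t=0.3002, next y-line at t=1.3600; Δt_x=1.1547, Δt_y=2.0000
    x: enter (3,4) at t=0.3002
    y: enter (3,5) at t=1.3600
    x: enter (4,5) at t=1.4549
    x: enter (5,5) at t=2.6096
    y: enter (5,6) at t=3.3600
    x: enter (6,6) at t=3.7643
    x: enter (7,6) at t=4.9190 ← occupied
  → r_2 = 4.9190
beam 3: φ=45°, α=120°
  dir = (cos 120°, sin 120°) = (-0.5000, 0.8660); from cell (2,4)
  next x-line at t=1.4800, next y-line at t=0.7852; Δt_x=2.0000, Δt_y=1.1547
    y: enter (2,5) at t=0.7852
    x: enter (1,5) at t=1.4800
    y: enter (1,6) at t=1.9399
    y: enter (1,7) at t=3.0946
    x: enter (0,7) at t=3.4800 ← occupied
  → r_3 = 3.4800
beam 4: φ=135°, α=210°
  dir = (cos 210°, sin 210°) = (-0.8660, -0.5000); from cell (2,4)
  next x-line at t=0.8545, next y-line at t=0.6400; Δt_x=1.1547, Δt_y=2.0000
    y: enter (2,3) at t=0.6400
    x: enter (1,3) at t=0.8545
    x: enter (0,3) at t=2.0092 ← occupied
  → r_4 = 2.0092

ranges = [2.5200, 4.9190, 3.4800, 2.0092]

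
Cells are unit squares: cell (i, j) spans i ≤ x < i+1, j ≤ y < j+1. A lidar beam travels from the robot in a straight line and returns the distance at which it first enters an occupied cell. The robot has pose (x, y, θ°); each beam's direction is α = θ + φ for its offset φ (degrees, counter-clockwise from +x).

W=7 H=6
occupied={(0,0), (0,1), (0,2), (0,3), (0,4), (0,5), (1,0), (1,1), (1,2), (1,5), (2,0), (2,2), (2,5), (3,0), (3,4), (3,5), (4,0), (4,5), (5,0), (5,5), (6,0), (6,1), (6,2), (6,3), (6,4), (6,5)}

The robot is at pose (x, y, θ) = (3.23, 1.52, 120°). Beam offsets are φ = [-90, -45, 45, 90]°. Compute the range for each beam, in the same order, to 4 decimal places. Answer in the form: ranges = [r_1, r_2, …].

ranges = [3.1985, 2.5675, 1.2734, 1.0400]

beam 1: φ=-90°, α=30°
  cosα=0.8660 sinα=0.5000 | (3,1) | tMaxX 0.8891 tMaxY 0.9600 | tΔX 1.1547 tΔY 2.0000
    t=0.8891 [x] (4,1)
    t=0.9600 [y] (4,2)
    t=2.0438 [x] (5,2)
    t=2.9600 [y] (5,3)
    t=3.1985 [x] (6,3) — stop
  → r_1 = 3.1985
beam 2: φ=-45°, α=75°
  cosα=0.2588 sinα=0.9659 | (3,1) | tMaxX 2.9751 tMaxY 0.4969 | tΔX 3.8637 tΔY 1.0353
    t=0.4969 [y] (3,2)
    t=1.5322 [y] (3,3)
    t=2.5675 [y] (3,4) — stop
  → r_2 = 2.5675
beam 3: φ=45°, α=165°
  cosα=-0.9659 sinα=0.2588 | (3,1) | tMaxX 0.2381 tMaxY 1.8546 | tΔX 1.0353 tΔY 3.8637
    t=0.2381 [x] (2,1)
    t=1.2734 [x] (1,1) — stop
  → r_3 = 1.2734
beam 4: φ=90°, α=210°
  cosα=-0.8660 sinα=-0.5000 | (3,1) | tMaxX 0.2656 tMaxY 1.0400 | tΔX 1.1547 tΔY 2.0000
    t=0.2656 [x] (2,1)
    t=1.0400 [y] (2,0) — stop
  → r_4 = 1.0400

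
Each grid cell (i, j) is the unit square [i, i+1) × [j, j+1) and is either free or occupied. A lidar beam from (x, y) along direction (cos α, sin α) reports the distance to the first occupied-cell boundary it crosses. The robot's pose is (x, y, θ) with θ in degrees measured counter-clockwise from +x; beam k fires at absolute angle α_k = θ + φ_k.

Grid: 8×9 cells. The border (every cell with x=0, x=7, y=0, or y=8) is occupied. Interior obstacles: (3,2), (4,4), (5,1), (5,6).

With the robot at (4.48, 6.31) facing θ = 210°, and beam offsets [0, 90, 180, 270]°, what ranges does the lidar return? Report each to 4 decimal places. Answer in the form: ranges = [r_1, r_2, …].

beam 1: φ=0°, α=210°
  direction (-0.8660, -0.5000); cell (4,6); t to first gridline: x 0.5543, y 0.6200 (then +1.1547 / +2.0000)
    (3,6) via x @ 0.5543
    (3,5) via y @ 0.6200
    (2,5) via x @ 1.7090
    (2,4) via y @ 2.6200
    (1,4) via x @ 2.8637
    (0,4) via x @ 4.0184  # hit
  → r_1 = 4.0184
beam 2: φ=90°, α=300°
  direction (0.5000, -0.8660); cell (4,6); t to first gridline: x 1.0400, y 0.3580 (then +2.0000 / +1.1547)
    (4,5) via y @ 0.3580
    (5,5) via x @ 1.0400
    (5,4) via y @ 1.5127
    (5,3) via y @ 2.6674
    (6,3) via x @ 3.0400
    (6,2) via y @ 3.8221
    (6,1) via y @ 4.9768
    (7,1) via x @ 5.0400  # hit
  → r_2 = 5.0400
beam 3: φ=180°, α=30°
  direction (0.8660, 0.5000); cell (4,6); t to first gridline: x 0.6004, y 1.3800 (then +1.1547 / +2.0000)
    (5,6) via x @ 0.6004  # hit
  → r_3 = 0.6004
beam 4: φ=270°, α=120°
  direction (-0.5000, 0.8660); cell (4,6); t to first gridline: x 0.9600, y 0.7967 (then +2.0000 / +1.1547)
    (4,7) via y @ 0.7967
    (3,7) via x @ 0.9600
    (3,8) via y @ 1.9514  # hit
  → r_4 = 1.9514

ranges = [4.0184, 5.0400, 0.6004, 1.9514]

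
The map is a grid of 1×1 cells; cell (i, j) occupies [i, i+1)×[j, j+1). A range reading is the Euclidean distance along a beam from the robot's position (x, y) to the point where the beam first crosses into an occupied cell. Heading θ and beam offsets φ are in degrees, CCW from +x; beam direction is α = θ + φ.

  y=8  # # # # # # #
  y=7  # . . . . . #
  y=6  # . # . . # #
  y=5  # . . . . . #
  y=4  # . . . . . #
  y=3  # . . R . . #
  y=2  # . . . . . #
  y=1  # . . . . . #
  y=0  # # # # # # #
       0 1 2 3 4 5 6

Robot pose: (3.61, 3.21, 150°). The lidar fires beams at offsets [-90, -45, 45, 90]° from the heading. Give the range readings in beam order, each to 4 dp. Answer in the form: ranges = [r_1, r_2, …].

ranges = [3.2216, 2.8884, 2.7021, 2.5519]

beam 1: φ=-90°, α=60°
  cosα=0.5000 sinα=0.8660 | (3,3) | tMaxX 0.7800 tMaxY 0.9122 | tΔX 2.0000 tΔY 1.1547
    t=0.7800 [x] (4,3)
    t=0.9122 [y] (4,4)
    t=2.0669 [y] (4,5)
    t=2.7800 [x] (5,5)
    t=3.2216 [y] (5,6) — stop
  → r_1 = 3.2216
beam 2: φ=-45°, α=105°
  cosα=-0.2588 sinα=0.9659 | (3,3) | tMaxX 2.3569 tMaxY 0.8179 | tΔX 3.8637 tΔY 1.0353
    t=0.8179 [y] (3,4)
    t=1.8531 [y] (3,5)
    t=2.3569 [x] (2,5)
    t=2.8884 [y] (2,6) — stop
  → r_2 = 2.8884
beam 3: φ=45°, α=195°
  cosα=-0.9659 sinα=-0.2588 | (3,3) | tMaxX 0.6315 tMaxY 0.8114 | tΔX 1.0353 tΔY 3.8637
    t=0.6315 [x] (2,3)
    t=0.8114 [y] (2,2)
    t=1.6668 [x] (1,2)
    t=2.7021 [x] (0,2) — stop
  → r_3 = 2.7021
beam 4: φ=90°, α=240°
  cosα=-0.5000 sinα=-0.8660 | (3,3) | tMaxX 1.2200 tMaxY 0.2425 | tΔX 2.0000 tΔY 1.1547
    t=0.2425 [y] (3,2)
    t=1.2200 [x] (2,2)
    t=1.3972 [y] (2,1)
    t=2.5519 [y] (2,0) — stop
  → r_4 = 2.5519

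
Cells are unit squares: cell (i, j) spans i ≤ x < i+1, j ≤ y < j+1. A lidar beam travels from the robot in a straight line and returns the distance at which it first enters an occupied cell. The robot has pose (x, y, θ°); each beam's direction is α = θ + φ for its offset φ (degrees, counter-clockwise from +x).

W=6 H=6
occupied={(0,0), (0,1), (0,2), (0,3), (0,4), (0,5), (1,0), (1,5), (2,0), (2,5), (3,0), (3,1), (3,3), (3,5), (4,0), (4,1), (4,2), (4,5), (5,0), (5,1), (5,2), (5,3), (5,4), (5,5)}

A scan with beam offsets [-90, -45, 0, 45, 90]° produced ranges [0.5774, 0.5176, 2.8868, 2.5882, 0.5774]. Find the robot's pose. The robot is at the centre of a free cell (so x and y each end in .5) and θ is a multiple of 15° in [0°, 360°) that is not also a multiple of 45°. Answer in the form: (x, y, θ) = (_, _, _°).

The pose lattice has 12·16 = 192 candidates. Test each by forward raycasting.
  (1.5, 3.5, 300°): beam 2 = 1.9319 ≠ 0.5176 ✗
  (1.5, 3.5, 285°): beam 1 = 0.5176 ≠ 0.5774 ✗
  (4.5, 4.5, 75°): beam 1 = 0.5176 ≠ 0.5774 ✗
  (1.5, 2.5, 75°): beam 1 = 1.9319 ≠ 0.5774 ✗
  …
  (3.5, 2.5, 150°): r_1=0.5774, r_2=0.5176, r_3=2.8868, r_4=2.5882, r_5=0.5774 — all match ✓
Unique over the lattice → pose = (3.5, 2.5, 150°).

(x, y, θ) = (3.5, 2.5, 150°)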